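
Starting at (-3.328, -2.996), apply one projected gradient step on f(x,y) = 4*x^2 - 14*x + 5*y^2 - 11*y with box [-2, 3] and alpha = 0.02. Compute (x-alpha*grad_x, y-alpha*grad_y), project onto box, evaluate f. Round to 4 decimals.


Step 1: Compute gradient at (-3.328, -2.996).
grad_x = 2*4*-3.328 - 14 = -40.624
grad_y = 2*5*-2.996 - 11 = -40.96
Step 2: Gradient step.
x_raw = -3.328 - 0.02*-40.624 = -2.5155
y_raw = -2.996 - 0.02*-40.96 = -2.1768
Step 3: Project onto [-2, 3].
x_proj = clip(-2.5155) = -2.0
y_proj = clip(-2.1768) = -2.0
Step 4: Evaluate f.
f(-2.0, -2.0) = 86.0


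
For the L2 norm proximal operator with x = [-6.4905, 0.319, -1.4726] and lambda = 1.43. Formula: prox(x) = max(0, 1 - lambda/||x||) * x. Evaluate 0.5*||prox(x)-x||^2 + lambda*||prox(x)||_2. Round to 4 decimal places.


Step 1: Compute ||x||.
||x|| = 6.6631
Step 2: Compute scaling factor.
scale = max(0, 1 - 1.43/6.6631) = 0.7854
Step 3: prox(x) = [-5.0975, 0.2505, -1.1566]
||prox(x)|| = 5.2331
Step 4: Proximal objective.
0.5*||prox-x||^2 = 1.0225
lambda*||prox|| = 7.4833
Total = 8.5058


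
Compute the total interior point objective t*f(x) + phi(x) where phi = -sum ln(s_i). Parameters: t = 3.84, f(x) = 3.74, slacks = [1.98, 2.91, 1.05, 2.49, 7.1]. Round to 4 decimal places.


Step 1: Compute log-barrier.
ln values: [0.6831, 1.0682, 0.0488, 0.9123, 1.9601]
phi = -(0.6831 + 1.0682 + 0.0488 + 0.9123 + 1.9601) = -4.6724
Step 2: Compute augmented objective.
t*f(x) = 3.84*3.74 = 14.3616
Total = 14.3616 - 4.6724 = 9.6892


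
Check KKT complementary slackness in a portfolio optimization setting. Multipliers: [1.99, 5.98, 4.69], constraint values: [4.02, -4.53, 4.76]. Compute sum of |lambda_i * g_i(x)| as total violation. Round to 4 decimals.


KKT complementary slackness check:
lambda_1 * g_1 = 1.99 * 4.02 = 7.9998
lambda_2 * g_2 = 5.98 * -4.53 = -27.0894
lambda_3 * g_3 = 4.69 * 4.76 = 22.3244
Total violation = 7.9998 + 27.0894 + 22.3244 = 57.4136


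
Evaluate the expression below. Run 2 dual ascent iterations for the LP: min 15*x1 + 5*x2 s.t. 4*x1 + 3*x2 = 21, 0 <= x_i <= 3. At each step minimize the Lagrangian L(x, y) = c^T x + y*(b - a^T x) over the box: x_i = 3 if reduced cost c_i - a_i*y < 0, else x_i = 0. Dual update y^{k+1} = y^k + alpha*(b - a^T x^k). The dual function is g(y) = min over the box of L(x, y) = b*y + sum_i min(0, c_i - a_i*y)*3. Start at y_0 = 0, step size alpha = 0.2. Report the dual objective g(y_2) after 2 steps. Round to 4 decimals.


Dual ascent for LP: min 15*x1 + 5*x2, 4*x1 + 3*x2 = 21, 0 <= x_i <= 3
Step 1: y^k = 0.0, reduced costs: (15.0, 5.0)
  x^k = (0.0, 0.0), subgradient = b - a^T x = 21.0
  y^{k+1} = 0.0 + 0.2*21.0 = 4.2
Step 2: y^k = 4.2, reduced costs: (-1.8, -7.6)
  x^k = (3.0, 3.0), subgradient = b - a^T x = 0.0
  y^{k+1} = 4.2 + 0.2*0.0 = 4.2
Dual objective at y_2 = 4.2: reduced costs (-1.8, -7.6), box minimizer x = (3.0, 3.0)
g(y_2) = b*y + (c1 - a1*y)*x1 + (c2 - a2*y)*x2 = 21*4.2 + (-1.8)*3.0 + (-7.6)*3.0 = 88.2 - 5.4 - 22.8 = 60.0


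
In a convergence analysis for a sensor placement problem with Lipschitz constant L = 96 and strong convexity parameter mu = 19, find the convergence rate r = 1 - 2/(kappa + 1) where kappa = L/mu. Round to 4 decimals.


Step 1: Compute the condition number.
kappa = L/mu = 96/19 = 5.0526
Step 2: Compute the convergence rate.
r = 1 - 2/(kappa + 1) = 1 - 2*mu/(L + mu) = (L - mu)/(L + mu) = 77/115 = 0.6696


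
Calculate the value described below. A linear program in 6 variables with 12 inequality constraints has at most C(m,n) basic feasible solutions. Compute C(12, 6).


Each vertex corresponds to some choice of n active constraints out of m, so the number of vertices is at most C(m, n) = m! / (n!(m-n)!).
m = 12, n = 6
Numerator: 12 * 11 * 10 * 9 * 8 * 7
Denominator: 6! = 720
C(12, 6) = 924


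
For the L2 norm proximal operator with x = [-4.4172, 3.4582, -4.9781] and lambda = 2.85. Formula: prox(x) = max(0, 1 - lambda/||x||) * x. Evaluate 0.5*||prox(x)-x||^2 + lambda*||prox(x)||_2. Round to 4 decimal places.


Step 1: Compute ||x||.
||x|| = 7.5002
Step 2: Compute scaling factor.
scale = max(0, 1 - 2.85/7.5002) = 0.62
Step 3: prox(x) = [-2.7387, 2.1441, -3.0865]
||prox(x)|| = 4.6502
Step 4: Proximal objective.
0.5*||prox-x||^2 = 4.0613
lambda*||prox|| = 13.2531
Total = 17.3142


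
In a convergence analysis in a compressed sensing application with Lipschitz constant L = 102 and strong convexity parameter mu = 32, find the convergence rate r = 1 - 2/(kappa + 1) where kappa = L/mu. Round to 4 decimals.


Step 1: Compute the condition number.
kappa = L/mu = 102/32 = 3.1875
Step 2: Compute the convergence rate.
r = 1 - 2/(kappa + 1) = 1 - 2*mu/(L + mu) = (L - mu)/(L + mu) = 70/134 = 0.5224


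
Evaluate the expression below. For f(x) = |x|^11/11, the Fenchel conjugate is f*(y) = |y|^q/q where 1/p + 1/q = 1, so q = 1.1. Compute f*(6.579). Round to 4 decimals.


The conjugate exponent q satisfies 1/p + 1/q = 1.
p = 11, so q = 11/(11 - 1) = 1.1
|y|^q = 6.579^1.1 = 7.9428
f*(6.579) = 7.9428 / 1.1 = 7.2208


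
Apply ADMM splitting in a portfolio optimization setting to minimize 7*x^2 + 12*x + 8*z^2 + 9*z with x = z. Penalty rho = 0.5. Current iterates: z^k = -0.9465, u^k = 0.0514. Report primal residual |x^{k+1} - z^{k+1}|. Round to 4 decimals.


ADMM iteration with rho = 0.5, z^k = -0.9465, u^k = 0.0514
Step 1: x-update.
Minimize 7*x^2 + 12*x + (0.5/2)*(x + 0.9465 + 0.0514)^2
FOC: (2*7 + 0.5)*x = -12 + 0.5*(-0.9465 - 0.0514)
x^{k+1} = -0.862
Step 2: z-update.
Minimize 8*z^2 + 9*z + (0.5/2)*(-0.862 - z + 0.0514)^2
FOC: (2*8 + 0.5)*z = -9 + 0.5*(-0.862 + 0.0514)
z^{k+1} = -0.57
Step 3: u-update.
u^{k+1} = 0.0514 - 0.862 + 0.57 = -0.2406
Step 4: Primal residual = |-0.862 + 0.57| = 0.292


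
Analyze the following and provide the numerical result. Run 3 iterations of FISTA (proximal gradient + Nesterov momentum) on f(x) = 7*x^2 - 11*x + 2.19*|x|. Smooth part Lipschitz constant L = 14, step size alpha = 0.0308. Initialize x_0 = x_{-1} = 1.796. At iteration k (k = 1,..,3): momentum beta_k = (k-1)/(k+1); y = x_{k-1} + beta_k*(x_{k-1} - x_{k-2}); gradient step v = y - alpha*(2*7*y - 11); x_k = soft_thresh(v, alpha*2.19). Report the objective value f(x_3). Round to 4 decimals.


FISTA on f(x) = 7*x^2 - 11*x + 2.19*|x|
L = 14, alpha = 0.0308
Iteration 1: beta = 0.0, y = 1.796 + 0.0*(1.796 - 1.796) = 1.796
  grad(y) = 14.144, v = y - alpha*grad = 1.3604
  prox(v) = soft_thresh(1.3604, 0.0675) = 1.2929
Iteration 2: beta = 0.3333, y = 1.2929 + 0.3333*(1.2929 - 1.796) = 1.1252
  grad(y) = 4.753, v = y - alpha*grad = 0.9788
  prox(v) = soft_thresh(0.9788, 0.0675) = 0.9114
Iteration 3: beta = 0.5, y = 0.9114 + 0.5*(0.9114 - 1.2929) = 0.7206
  grad(y) = -0.9116, v = y - alpha*grad = 0.7487
  prox(v) = soft_thresh(0.7487, 0.0675) = 0.6812
f(x_3) = 7*0.6812^2 - 11*0.6812 + 2.19*|0.6812| = -2.7531


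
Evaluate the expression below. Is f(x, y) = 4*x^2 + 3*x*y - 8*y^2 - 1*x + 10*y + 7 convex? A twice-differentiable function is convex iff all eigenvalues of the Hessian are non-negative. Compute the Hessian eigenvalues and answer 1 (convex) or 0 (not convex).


The Hessian of f(x,y) = 4*x^2 + 3*x*y - 8*y^2 - 1*x + 10*y + 7 is:
H = [[8, 3], [3, -16]]
Trace = 8 - 16 = -8
Determinant = 8*-16 - (3)^2 = -137
Discriminant = (-8)^2 - 4*-137 = 612.0
Eigenvalues: lambda_1 = -16.3693, lambda_2 = 8.3693
The function is not convex.

0


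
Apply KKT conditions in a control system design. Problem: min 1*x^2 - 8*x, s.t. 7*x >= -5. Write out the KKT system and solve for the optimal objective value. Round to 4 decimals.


Step 1: Try lambda = 0 (constraint inactive).
Stationarity: 2*1*x - 8 = 0
x* = 8/(2*1) = 4.0
Check constraint: 7*4.0 = 28.0 >= -5 -- satisfied.
Step 2: Compute optimal value.
f(x*) = 1*4.0^2 - 8*4.0 = -16.0


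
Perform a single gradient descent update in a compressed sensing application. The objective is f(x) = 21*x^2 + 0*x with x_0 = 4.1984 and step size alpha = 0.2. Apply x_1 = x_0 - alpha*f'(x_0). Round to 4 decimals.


We compute the gradient at x_0 and apply the update.
f'(x) = 42*x + 0
f'(4.1984) = 42*4.1984 + 0 = 176.3328
x_1 = 4.1984 - 0.2*176.3328 = -31.0682


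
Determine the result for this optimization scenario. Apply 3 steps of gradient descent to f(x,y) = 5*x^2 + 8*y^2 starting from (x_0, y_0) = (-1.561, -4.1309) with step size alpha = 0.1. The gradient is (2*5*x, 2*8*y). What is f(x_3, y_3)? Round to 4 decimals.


Gradient descent on f(x,y) = 5*x^2 + 8*y^2.
Starting point: (-1.561, -4.1309), alpha = 0.1
Step 1: grad_x = 2*5*-1.561 = -15.61, grad_y = 2*8*-4.1309 = -66.0944
  x_1 = -1.561 - 0.1*-15.61 = 0.0
  y_1 = -4.1309 - 0.1*-66.0944 = 2.4785
Step 2: grad_x = 2*5*0.0 = 0.0, grad_y = 2*8*2.4785 = 39.6566
  x_2 = 0.0 - 0.1*0.0 = 0.0
  y_2 = 2.4785 - 0.1*39.6566 = -1.4871
Step 3: grad_x = 2*5*0.0 = 0.0, grad_y = 2*8*-1.4871 = -23.794
  x_3 = 0.0 - 0.1*0.0 = 0.0
  y_3 = -1.4871 - 0.1*-23.794 = 0.8923
f(0.0, 0.8923) = 5*0.0^2 + 8*0.8923^2 = 6.3692


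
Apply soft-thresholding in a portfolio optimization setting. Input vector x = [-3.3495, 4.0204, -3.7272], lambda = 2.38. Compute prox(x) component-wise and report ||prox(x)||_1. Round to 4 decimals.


Soft-thresholding with lambda = 2.38:
prox(-3.3495) = sign(-3.3495)*max(|-3.3495| - 2.38, 0) = -0.9695
prox(4.0204) = sign(4.0204)*max(|4.0204| - 2.38, 0) = 1.6404
prox(-3.7272) = sign(-3.7272)*max(|-3.7272| - 2.38, 0) = -1.3472
prox(x) = [-0.9695, 1.6404, -1.3472]
||prox(x)||_1 = 0.9695 + 1.6404 + 1.3472 = 3.9571


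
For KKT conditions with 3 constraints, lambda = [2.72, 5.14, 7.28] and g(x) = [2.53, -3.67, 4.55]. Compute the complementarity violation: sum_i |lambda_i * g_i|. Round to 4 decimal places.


KKT complementary slackness check:
lambda_1 * g_1 = 2.72 * 2.53 = 6.8816
lambda_2 * g_2 = 5.14 * -3.67 = -18.8638
lambda_3 * g_3 = 7.28 * 4.55 = 33.124
Total violation = 6.8816 + 18.8638 + 33.124 = 58.8694


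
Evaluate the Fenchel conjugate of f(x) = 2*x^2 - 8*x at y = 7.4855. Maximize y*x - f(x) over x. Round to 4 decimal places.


f*(y) = sup_x {y*x - a*x^2 - b*x} = sup_x {(y-b)*x - a*x^2}
FOC: (y - b) - 2a*x = 0 => x* = (y - b)/(2a)
x* = (7.4855 + 8)/(2*2) = 3.8714
f*(7.4855) = (y-b)^2/(4a) = (7.4855 + 8)^2/(4*2)
= 239.8007/8 = 29.9751


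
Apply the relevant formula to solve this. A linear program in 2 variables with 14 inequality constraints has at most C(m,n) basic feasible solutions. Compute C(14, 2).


Each vertex corresponds to some choice of n active constraints out of m, so the number of vertices is at most C(m, n) = m! / (n!(m-n)!).
m = 14, n = 2
Numerator: 14 * 13
Denominator: 2! = 2
C(14, 2) = 91


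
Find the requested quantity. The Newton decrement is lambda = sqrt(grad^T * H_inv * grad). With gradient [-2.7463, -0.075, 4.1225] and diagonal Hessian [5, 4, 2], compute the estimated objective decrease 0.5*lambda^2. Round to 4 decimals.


Step 1: H is diagonal, so H^(-1) * g = [-0.5493, -0.0188, 2.0613].
Step 2: g^T H^(-1) g = sum_i g_i^2 / H_ii
  = (-2.7463)^2/5 + (-0.075)^2/4 + (4.1225)^2/2
  = 1.5084 + 0.0014 + 8.4975 = 10.0073
Step 3: Objective decrease = 0.5 * g^T H^(-1) g = 5.0037


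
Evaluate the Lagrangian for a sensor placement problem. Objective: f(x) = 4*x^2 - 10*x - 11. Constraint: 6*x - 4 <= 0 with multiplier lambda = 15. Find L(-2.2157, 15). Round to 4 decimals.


Step 1: Evaluate f(x).
f(-2.2157) = 4*(-2.2157)^2 - 10*(-2.2157) - 11 = 30.7943
Step 2: Evaluate g(x).
g(-2.2157) = 6*-2.2157 - 4 = -17.2942
Step 3: Compute Lagrangian.
L = 30.7943 + 15*-17.2942 = -228.6187


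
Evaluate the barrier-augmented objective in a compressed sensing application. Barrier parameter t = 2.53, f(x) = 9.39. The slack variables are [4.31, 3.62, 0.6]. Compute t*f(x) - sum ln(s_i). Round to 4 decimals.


Step 1: Compute log-barrier.
ln values: [1.4609, 1.2865, -0.5108]
phi = -(1.4609 + 1.2865 - 0.5108) = -2.2366
Step 2: Compute augmented objective.
t*f(x) = 2.53*9.39 = 23.7567
Total = 23.7567 - 2.2366 = 21.5201


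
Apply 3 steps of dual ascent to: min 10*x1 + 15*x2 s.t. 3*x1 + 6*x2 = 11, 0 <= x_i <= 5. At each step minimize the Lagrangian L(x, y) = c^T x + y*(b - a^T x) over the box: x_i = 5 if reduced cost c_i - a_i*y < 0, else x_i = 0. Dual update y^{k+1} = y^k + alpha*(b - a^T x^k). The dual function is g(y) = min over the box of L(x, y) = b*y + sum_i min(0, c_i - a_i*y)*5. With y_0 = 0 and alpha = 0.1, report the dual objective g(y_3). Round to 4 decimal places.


Dual ascent for LP: min 10*x1 + 15*x2, 3*x1 + 6*x2 = 11, 0 <= x_i <= 5
Step 1: y^k = 0.0, reduced costs: (10.0, 15.0)
  x^k = (0.0, 0.0), subgradient = b - a^T x = 11.0
  y^{k+1} = 0.0 + 0.1*11.0 = 1.1
Step 2: y^k = 1.1, reduced costs: (6.7, 8.4)
  x^k = (0.0, 0.0), subgradient = b - a^T x = 11.0
  y^{k+1} = 1.1 + 0.1*11.0 = 2.2
Step 3: y^k = 2.2, reduced costs: (3.4, 1.8)
  x^k = (0.0, 0.0), subgradient = b - a^T x = 11.0
  y^{k+1} = 2.2 + 0.1*11.0 = 3.3
Dual objective at y_3 = 3.3: reduced costs (0.1, -4.8), box minimizer x = (0.0, 5.0)
g(y_3) = b*y + (c1 - a1*y)*x1 + (c2 - a2*y)*x2 = 11*3.3 + 0.1*0.0 + (-4.8)*5.0 = 36.3 + 0.0 - 24.0 = 12.3


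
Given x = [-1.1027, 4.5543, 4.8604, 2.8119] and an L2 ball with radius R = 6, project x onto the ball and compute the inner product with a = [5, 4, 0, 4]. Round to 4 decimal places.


Step 1: Compute ||x|| (intermediates to 6 decimals).
||x|| = sqrt((-1.1027)^2 + 4.5543^2 + 4.8604^2 + 2.8119^2) = 7.31354
Step 2: Project.
Since ||x|| > R, scale = R/||x|| = 6/7.31354 = 0.820396, proj(x) = scale * x
proj(x) = [-0.904651, 3.73633, 3.987453, 2.306872]
Step 3: Dot product.
a^T * proj(x) = 5*(-0.904651) + 4*3.73633 + 0*3.987453 + 4*2.306872 = 19.6496


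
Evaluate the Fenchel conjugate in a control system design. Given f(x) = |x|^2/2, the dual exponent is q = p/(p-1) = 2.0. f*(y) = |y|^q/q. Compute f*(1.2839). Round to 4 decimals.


The conjugate exponent q satisfies 1/p + 1/q = 1.
p = 2, so q = 2/(2 - 1) = 2.0
|y|^q = 1.2839^2.0 = 1.6484
f*(1.2839) = 1.6484 / 2.0 = 0.8242


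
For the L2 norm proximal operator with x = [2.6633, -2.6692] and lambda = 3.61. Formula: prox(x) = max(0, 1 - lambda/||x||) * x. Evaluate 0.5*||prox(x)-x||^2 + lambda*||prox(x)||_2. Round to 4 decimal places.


Step 1: Compute ||x||.
||x|| = 3.7706
Step 2: Compute scaling factor.
scale = max(0, 1 - 3.61/3.7706) = 0.0426
Step 3: prox(x) = [0.1135, -0.1137]
||prox(x)|| = 0.1606
Step 4: Proximal objective.
0.5*||prox-x||^2 = 6.5161
lambda*||prox|| = 0.5798
Total = 7.096


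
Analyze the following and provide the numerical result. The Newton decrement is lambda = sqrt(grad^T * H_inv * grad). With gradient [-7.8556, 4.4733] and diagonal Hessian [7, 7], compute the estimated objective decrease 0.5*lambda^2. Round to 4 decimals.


Step 1: H is diagonal, so H^(-1) * g = [-1.1222, 0.639].
Step 2: g^T H^(-1) g = sum_i g_i^2 / H_ii
  = (-7.8556)^2/7 + (4.4733)^2/7
  = 8.8158 + 2.8586 = 11.6744
Step 3: Objective decrease = 0.5 * g^T H^(-1) g = 5.8372


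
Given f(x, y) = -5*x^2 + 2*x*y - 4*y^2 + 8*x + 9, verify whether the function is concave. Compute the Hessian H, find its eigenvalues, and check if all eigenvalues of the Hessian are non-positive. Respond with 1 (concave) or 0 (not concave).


The Hessian of f(x,y) = -5*x^2 + 2*x*y - 4*y^2 + 8*x + 9 is:
H = [[-10, 2], [2, -8]]
Trace = -10 - 8 = -18
Determinant = -10*-8 - (2)^2 = 76
Discriminant = (-18)^2 - 4*76 = 20.0
Eigenvalues: lambda_1 = -11.2361, lambda_2 = -6.7639
The function is concave.

1


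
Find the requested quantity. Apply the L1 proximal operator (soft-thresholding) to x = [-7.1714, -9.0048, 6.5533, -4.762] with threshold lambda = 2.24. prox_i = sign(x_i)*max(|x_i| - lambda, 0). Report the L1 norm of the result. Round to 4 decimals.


Soft-thresholding with lambda = 2.24:
prox(-7.1714) = sign(-7.1714)*max(|-7.1714| - 2.24, 0) = -4.9314
prox(-9.0048) = sign(-9.0048)*max(|-9.0048| - 2.24, 0) = -6.7648
prox(6.5533) = sign(6.5533)*max(|6.5533| - 2.24, 0) = 4.3133
prox(-4.762) = sign(-4.762)*max(|-4.762| - 2.24, 0) = -2.522
prox(x) = [-4.9314, -6.7648, 4.3133, -2.522]
||prox(x)||_1 = 4.9314 + 6.7648 + 4.3133 + 2.522 = 18.5315


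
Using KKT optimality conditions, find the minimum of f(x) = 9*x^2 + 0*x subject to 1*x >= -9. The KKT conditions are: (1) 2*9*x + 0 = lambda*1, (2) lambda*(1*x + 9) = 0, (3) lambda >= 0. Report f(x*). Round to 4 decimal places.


Step 1: Try lambda = 0 (constraint inactive).
Stationarity: 2*9*x + 0 = 0
x* = 0/(2*9) = 0.0
Check constraint: 1*0.0 = 0.0 >= -9 -- satisfied.
Step 2: Compute optimal value.
f(x*) = 9*0.0^2 + 0*0.0 = 0.0


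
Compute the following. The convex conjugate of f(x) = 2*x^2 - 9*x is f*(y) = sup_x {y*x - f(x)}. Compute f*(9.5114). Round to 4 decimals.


f*(y) = sup_x {y*x - a*x^2 - b*x} = sup_x {(y-b)*x - a*x^2}
FOC: (y - b) - 2a*x = 0 => x* = (y - b)/(2a)
x* = (9.5114 + 9)/(2*2) = 4.6279
f*(9.5114) = (y-b)^2/(4a) = (9.5114 + 9)^2/(4*2)
= 342.6719/8 = 42.834


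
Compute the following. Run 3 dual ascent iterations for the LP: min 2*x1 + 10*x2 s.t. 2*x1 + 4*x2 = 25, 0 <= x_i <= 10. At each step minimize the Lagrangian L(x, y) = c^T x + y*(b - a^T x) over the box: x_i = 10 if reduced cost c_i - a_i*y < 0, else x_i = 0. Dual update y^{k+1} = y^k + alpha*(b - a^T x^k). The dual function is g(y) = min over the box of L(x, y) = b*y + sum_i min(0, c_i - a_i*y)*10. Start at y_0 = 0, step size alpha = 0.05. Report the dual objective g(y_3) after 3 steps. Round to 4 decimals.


Dual ascent for LP: min 2*x1 + 10*x2, 2*x1 + 4*x2 = 25, 0 <= x_i <= 10
Step 1: y^k = 0.0, reduced costs: (2.0, 10.0)
  x^k = (0.0, 0.0), subgradient = b - a^T x = 25.0
  y^{k+1} = 0.0 + 0.05*25.0 = 1.25
Step 2: y^k = 1.25, reduced costs: (-0.5, 5.0)
  x^k = (10.0, 0.0), subgradient = b - a^T x = 5.0
  y^{k+1} = 1.25 + 0.05*5.0 = 1.5
Step 3: y^k = 1.5, reduced costs: (-1.0, 4.0)
  x^k = (10.0, 0.0), subgradient = b - a^T x = 5.0
  y^{k+1} = 1.5 + 0.05*5.0 = 1.75
Dual objective at y_3 = 1.75: reduced costs (-1.5, 3.0), box minimizer x = (10.0, 0.0)
g(y_3) = b*y + (c1 - a1*y)*x1 + (c2 - a2*y)*x2 = 25*1.75 + (-1.5)*10.0 + 3.0*0.0 = 43.75 - 15.0 + 0.0 = 28.75


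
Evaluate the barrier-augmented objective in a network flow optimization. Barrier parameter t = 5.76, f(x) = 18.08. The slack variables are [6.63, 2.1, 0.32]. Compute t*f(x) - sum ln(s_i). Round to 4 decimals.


Step 1: Compute log-barrier.
ln values: [1.8916, 0.7419, -1.1394]
phi = -(1.8916 + 0.7419 - 1.1394) = -1.4941
Step 2: Compute augmented objective.
t*f(x) = 5.76*18.08 = 104.1408
Total = 104.1408 - 1.4941 = 102.6467


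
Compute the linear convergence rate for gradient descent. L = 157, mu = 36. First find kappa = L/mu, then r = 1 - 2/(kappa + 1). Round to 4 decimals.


Step 1: Compute the condition number.
kappa = L/mu = 157/36 = 4.3611
Step 2: Compute the convergence rate.
r = 1 - 2/(kappa + 1) = 1 - 2*mu/(L + mu) = (L - mu)/(L + mu) = 121/193 = 0.6269


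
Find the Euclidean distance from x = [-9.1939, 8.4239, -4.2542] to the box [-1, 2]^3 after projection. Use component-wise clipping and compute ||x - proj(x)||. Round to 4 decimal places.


Project each component onto [-1, 2].
clip(-9.1939) = -1.0, clip(8.4239) = 2.0, clip(-4.2542) = -1.0
Projection = [-1.0, 2.0, -1.0]
Squared diffs: [67.14, 41.2665, 10.5898]
Distance = sqrt(118.9963) = 10.9085


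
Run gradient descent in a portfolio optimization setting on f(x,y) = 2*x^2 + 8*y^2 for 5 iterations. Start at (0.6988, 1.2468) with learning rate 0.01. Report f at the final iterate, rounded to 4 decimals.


Gradient descent on f(x,y) = 2*x^2 + 8*y^2.
Starting point: (0.6988, 1.2468), alpha = 0.01
Step 1: grad_x = 2*2*0.6988 = 2.7952, grad_y = 2*8*1.2468 = 19.9488
  x_1 = 0.6988 - 0.01*2.7952 = 0.6708
  y_1 = 1.2468 - 0.01*19.9488 = 1.0473
Step 2: grad_x = 2*2*0.6708 = 2.6834, grad_y = 2*8*1.0473 = 16.757
  x_2 = 0.6708 - 0.01*2.6834 = 0.644
  y_2 = 1.0473 - 0.01*16.757 = 0.8797
Step 3: grad_x = 2*2*0.644 = 2.5761, grad_y = 2*8*0.8797 = 14.0759
  x_3 = 0.644 - 0.01*2.5761 = 0.6183
  y_3 = 0.8797 - 0.01*14.0759 = 0.739
Step 4: grad_x = 2*2*0.6183 = 2.473, grad_y = 2*8*0.739 = 11.8237
  x_4 = 0.6183 - 0.01*2.473 = 0.5935
  y_4 = 0.739 - 0.01*11.8237 = 0.6207
Step 5: grad_x = 2*2*0.5935 = 2.3741, grad_y = 2*8*0.6207 = 9.9319
  x_5 = 0.5935 - 0.01*2.3741 = 0.5698
  y_5 = 0.6207 - 0.01*9.9319 = 0.5214
f(0.5698, 0.5214) = 2*0.5698^2 + 8*0.5214^2 = 2.8244


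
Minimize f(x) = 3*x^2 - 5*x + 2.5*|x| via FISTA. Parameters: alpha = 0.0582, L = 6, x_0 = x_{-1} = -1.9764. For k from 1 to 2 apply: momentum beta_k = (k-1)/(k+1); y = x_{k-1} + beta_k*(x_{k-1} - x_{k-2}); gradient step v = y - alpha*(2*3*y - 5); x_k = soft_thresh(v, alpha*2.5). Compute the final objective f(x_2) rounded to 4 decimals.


FISTA on f(x) = 3*x^2 - 5*x + 2.5*|x|
L = 6, alpha = 0.0582
Iteration 1: beta = 0.0, y = -1.9764 + 0.0*(-1.9764 + 1.9764) = -1.9764
  grad(y) = -16.8584, v = y - alpha*grad = -0.9952
  prox(v) = soft_thresh(-0.9952, 0.1455) = -0.8497
Iteration 2: beta = 0.3333, y = -0.8497 + 0.3333*(-0.8497 + 1.9764) = -0.4742
  grad(y) = -7.8451, v = y - alpha*grad = -0.0176
  prox(v) = soft_thresh(-0.0176, 0.1455) = 0.0
f(x_2) = 3*0.0^2 - 5*0.0 + 2.5*|0.0| = 0.0


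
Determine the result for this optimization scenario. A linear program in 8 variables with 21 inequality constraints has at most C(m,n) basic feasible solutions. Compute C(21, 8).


Each vertex corresponds to some choice of n active constraints out of m, so the number of vertices is at most C(m, n) = m! / (n!(m-n)!).
m = 21, n = 8
Numerator: 21 * 20 * 19 * 18 * 17 * 16 * 15 * 14
Denominator: 8! = 40320
C(21, 8) = 203490


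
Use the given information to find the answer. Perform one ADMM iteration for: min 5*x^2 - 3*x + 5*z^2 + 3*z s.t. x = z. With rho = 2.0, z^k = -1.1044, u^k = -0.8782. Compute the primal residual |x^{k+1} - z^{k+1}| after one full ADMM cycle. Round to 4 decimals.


ADMM iteration with rho = 2.0, z^k = -1.1044, u^k = -0.8782
Step 1: x-update.
Minimize 5*x^2 - 3*x + (2.0/2)*(x + 1.1044 - 0.8782)^2
FOC: (2*5 + 2.0)*x = 3 + 2.0*(-1.1044 + 0.8782)
x^{k+1} = 0.2123
Step 2: z-update.
Minimize 5*z^2 + 3*z + (2.0/2)*(0.2123 - z - 0.8782)^2
FOC: (2*5 + 2.0)*z = -3 + 2.0*(0.2123 - 0.8782)
z^{k+1} = -0.361
Step 3: u-update.
u^{k+1} = -0.8782 + 0.2123 + 0.361 = -0.3049
Step 4: Primal residual = |0.2123 + 0.361| = 0.5733


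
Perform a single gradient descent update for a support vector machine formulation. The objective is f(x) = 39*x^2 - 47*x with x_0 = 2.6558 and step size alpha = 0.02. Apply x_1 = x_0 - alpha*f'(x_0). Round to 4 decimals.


We compute the gradient at x_0 and apply the update.
f'(x) = 78*x - 47
f'(2.6558) = 78*2.6558 - 47 = 160.1524
x_1 = 2.6558 - 0.02*160.1524 = -0.5472


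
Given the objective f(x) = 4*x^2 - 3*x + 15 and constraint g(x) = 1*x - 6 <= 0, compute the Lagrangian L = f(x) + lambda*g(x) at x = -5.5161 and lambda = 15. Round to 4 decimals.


Step 1: Evaluate f(x).
f(-5.5161) = 4*(-5.5161)^2 - 3*(-5.5161) + 15 = 153.2577
Step 2: Evaluate g(x).
g(-5.5161) = 1*-5.5161 - 6 = -11.5161
Step 3: Compute Lagrangian.
L = 153.2577 + 15*-11.5161 = -19.4838


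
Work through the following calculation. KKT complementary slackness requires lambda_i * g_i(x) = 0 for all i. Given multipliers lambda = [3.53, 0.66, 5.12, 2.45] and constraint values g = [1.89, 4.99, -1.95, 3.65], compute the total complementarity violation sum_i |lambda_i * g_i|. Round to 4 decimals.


KKT complementary slackness check:
lambda_1 * g_1 = 3.53 * 1.89 = 6.6717
lambda_2 * g_2 = 0.66 * 4.99 = 3.2934
lambda_3 * g_3 = 5.12 * -1.95 = -9.984
lambda_4 * g_4 = 2.45 * 3.65 = 8.9425
Total violation = 6.6717 + 3.2934 + 9.984 + 8.9425 = 28.8916


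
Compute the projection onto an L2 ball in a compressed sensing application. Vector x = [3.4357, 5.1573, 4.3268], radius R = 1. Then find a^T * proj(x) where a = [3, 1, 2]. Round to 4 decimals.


Step 1: Compute ||x|| (intermediates to 6 decimals).
||x|| = sqrt(3.4357^2 + 5.1573^2 + 4.3268^2) = 7.557974
Step 2: Project.
Since ||x|| > R, scale = R/||x|| = 1/7.557974 = 0.132311, proj(x) = scale * x
proj(x) = [0.454581, 0.682368, 0.572483]
Step 3: Dot product.
a^T * proj(x) = 3*0.454581 + 1*0.682368 + 2*0.572483 = 3.1911


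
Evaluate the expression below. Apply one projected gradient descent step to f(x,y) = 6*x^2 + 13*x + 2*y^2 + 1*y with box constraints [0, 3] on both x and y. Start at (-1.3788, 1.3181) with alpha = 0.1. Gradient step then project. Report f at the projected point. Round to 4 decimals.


Step 1: Compute gradient at (-1.3788, 1.3181).
grad_x = 2*6*-1.3788 + 13 = -3.5456
grad_y = 2*2*1.3181 + 1 = 6.2724
Step 2: Gradient step.
x_raw = -1.3788 - 0.1*-3.5456 = -1.0242
y_raw = 1.3181 - 0.1*6.2724 = 0.6909
Step 3: Project onto [0, 3].
x_proj = clip(-1.0242) = 0.0
y_proj = clip(0.6909) = 0.6909
Step 4: Evaluate f.
f(0.0, 0.6909) = 1.6454


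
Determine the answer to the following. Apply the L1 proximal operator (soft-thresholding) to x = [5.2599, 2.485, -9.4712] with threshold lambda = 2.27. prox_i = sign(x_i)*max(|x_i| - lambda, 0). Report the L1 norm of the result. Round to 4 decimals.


Soft-thresholding with lambda = 2.27:
prox(5.2599) = sign(5.2599)*max(|5.2599| - 2.27, 0) = 2.9899
prox(2.485) = sign(2.485)*max(|2.485| - 2.27, 0) = 0.215
prox(-9.4712) = sign(-9.4712)*max(|-9.4712| - 2.27, 0) = -7.2012
prox(x) = [2.9899, 0.215, -7.2012]
||prox(x)||_1 = 2.9899 + 0.215 + 7.2012 = 10.4061


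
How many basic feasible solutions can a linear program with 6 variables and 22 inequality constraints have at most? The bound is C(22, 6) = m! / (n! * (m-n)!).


Each vertex corresponds to some choice of n active constraints out of m, so the number of vertices is at most C(m, n) = m! / (n!(m-n)!).
m = 22, n = 6
Numerator: 22 * 21 * 20 * 19 * 18 * 17
Denominator: 6! = 720
C(22, 6) = 74613


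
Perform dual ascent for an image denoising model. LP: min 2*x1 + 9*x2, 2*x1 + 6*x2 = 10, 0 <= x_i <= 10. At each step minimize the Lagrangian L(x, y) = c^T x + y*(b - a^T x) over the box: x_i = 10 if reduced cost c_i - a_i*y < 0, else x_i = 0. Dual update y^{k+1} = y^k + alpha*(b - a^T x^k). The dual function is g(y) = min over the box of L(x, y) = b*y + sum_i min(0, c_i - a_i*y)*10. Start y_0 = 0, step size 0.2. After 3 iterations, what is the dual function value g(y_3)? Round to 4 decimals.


Dual ascent for LP: min 2*x1 + 9*x2, 2*x1 + 6*x2 = 10, 0 <= x_i <= 10
Step 1: y^k = 0.0, reduced costs: (2.0, 9.0)
  x^k = (0.0, 0.0), subgradient = b - a^T x = 10.0
  y^{k+1} = 0.0 + 0.2*10.0 = 2.0
Step 2: y^k = 2.0, reduced costs: (-2.0, -3.0)
  x^k = (10.0, 10.0), subgradient = b - a^T x = -70.0
  y^{k+1} = 2.0 + 0.2*-70.0 = -12.0
Step 3: y^k = -12.0, reduced costs: (26.0, 81.0)
  x^k = (0.0, 0.0), subgradient = b - a^T x = 10.0
  y^{k+1} = -12.0 + 0.2*10.0 = -10.0
Dual objective at y_3 = -10.0: reduced costs (22.0, 69.0), box minimizer x = (0.0, 0.0)
g(y_3) = b*y + (c1 - a1*y)*x1 + (c2 - a2*y)*x2 = 10*(-10.0) + 22.0*0.0 + 69.0*0.0 = -100.0 + 0.0 + 0.0 = -100.0


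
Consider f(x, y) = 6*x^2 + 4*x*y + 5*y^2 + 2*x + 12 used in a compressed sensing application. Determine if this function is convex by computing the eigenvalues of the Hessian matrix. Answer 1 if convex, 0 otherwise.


The Hessian of f(x,y) = 6*x^2 + 4*x*y + 5*y^2 + 2*x + 12 is:
H = [[12, 4], [4, 10]]
Trace = 12 + 10 = 22
Determinant = 12*10 - (4)^2 = 104
Discriminant = (22)^2 - 4*104 = 68.0
Eigenvalues: lambda_1 = 6.8769, lambda_2 = 15.1231
The function is convex.

1


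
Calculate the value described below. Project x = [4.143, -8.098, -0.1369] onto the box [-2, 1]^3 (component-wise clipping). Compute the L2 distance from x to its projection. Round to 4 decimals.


Project each component onto [-2, 1].
clip(4.143) = 1.0, clip(-8.098) = -2.0, clip(-0.1369) = -0.1369
Projection = [1.0, -2.0, -0.1369]
Squared diffs: [9.8784, 37.1856, 0.0]
Distance = sqrt(47.064) = 6.8603


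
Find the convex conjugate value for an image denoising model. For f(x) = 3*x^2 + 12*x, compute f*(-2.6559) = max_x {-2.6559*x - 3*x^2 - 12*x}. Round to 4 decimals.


f*(y) = sup_x {y*x - a*x^2 - b*x} = sup_x {(y-b)*x - a*x^2}
FOC: (y - b) - 2a*x = 0 => x* = (y - b)/(2a)
x* = (-2.6559 - 12)/(2*3) = -2.4427
f*(-2.6559) = (y-b)^2/(4a) = (-2.6559 - 12)^2/(4*3)
= 214.7954/12 = 17.8996


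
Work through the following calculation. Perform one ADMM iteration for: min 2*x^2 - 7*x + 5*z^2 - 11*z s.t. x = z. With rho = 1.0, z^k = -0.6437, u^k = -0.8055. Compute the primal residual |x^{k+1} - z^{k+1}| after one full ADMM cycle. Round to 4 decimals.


ADMM iteration with rho = 1.0, z^k = -0.6437, u^k = -0.8055
Step 1: x-update.
Minimize 2*x^2 - 7*x + (1.0/2)*(x + 0.6437 - 0.8055)^2
FOC: (2*2 + 1.0)*x = 7 + 1.0*(-0.6437 + 0.8055)
x^{k+1} = 1.4324
Step 2: z-update.
Minimize 5*z^2 - 11*z + (1.0/2)*(1.4324 - z - 0.8055)^2
FOC: (2*5 + 1.0)*z = 11 + 1.0*(1.4324 - 0.8055)
z^{k+1} = 1.057
Step 3: u-update.
u^{k+1} = -0.8055 + 1.4324 - 1.057 = -0.4301
Step 4: Primal residual = |1.4324 - 1.057| = 0.3754


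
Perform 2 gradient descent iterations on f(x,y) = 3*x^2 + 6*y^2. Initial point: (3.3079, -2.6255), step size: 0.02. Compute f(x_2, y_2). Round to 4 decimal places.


Gradient descent on f(x,y) = 3*x^2 + 6*y^2.
Starting point: (3.3079, -2.6255), alpha = 0.02
Step 1: grad_x = 2*3*3.3079 = 19.8474, grad_y = 2*6*-2.6255 = -31.506
  x_1 = 3.3079 - 0.02*19.8474 = 2.911
  y_1 = -2.6255 - 0.02*-31.506 = -1.9954
Step 2: grad_x = 2*3*2.911 = 17.4657, grad_y = 2*6*-1.9954 = -23.9446
  x_2 = 2.911 - 0.02*17.4657 = 2.5616
  y_2 = -1.9954 - 0.02*-23.9446 = -1.5165
f(2.5616, -1.5165) = 3*2.5616^2 + 6*(-1.5165)^2 = 33.4844


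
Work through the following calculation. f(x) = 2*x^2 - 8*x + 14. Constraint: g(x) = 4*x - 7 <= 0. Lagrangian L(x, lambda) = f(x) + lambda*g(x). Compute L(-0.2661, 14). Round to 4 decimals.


Step 1: Evaluate f(x).
f(-0.2661) = 2*(-0.2661)^2 - 8*(-0.2661) + 14 = 16.2704
Step 2: Evaluate g(x).
g(-0.2661) = 4*-0.2661 - 7 = -8.0644
Step 3: Compute Lagrangian.
L = 16.2704 + 14*-8.0644 = -96.6312


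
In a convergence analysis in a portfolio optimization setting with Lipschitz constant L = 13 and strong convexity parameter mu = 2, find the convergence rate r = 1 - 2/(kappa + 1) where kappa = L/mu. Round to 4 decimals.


Step 1: Compute the condition number.
kappa = L/mu = 13/2 = 6.5
Step 2: Compute the convergence rate.
r = 1 - 2/(kappa + 1) = 1 - 2*mu/(L + mu) = (L - mu)/(L + mu) = 11/15 = 0.7333


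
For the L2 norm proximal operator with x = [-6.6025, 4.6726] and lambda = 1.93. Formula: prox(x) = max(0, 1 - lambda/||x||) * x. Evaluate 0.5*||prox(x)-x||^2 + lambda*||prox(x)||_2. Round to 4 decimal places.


Step 1: Compute ||x||.
||x|| = 8.0886
Step 2: Compute scaling factor.
scale = max(0, 1 - 1.93/8.0886) = 0.7614
Step 3: prox(x) = [-5.0271, 3.5577]
||prox(x)|| = 6.1586
Step 4: Proximal objective.
0.5*||prox-x||^2 = 1.8625
lambda*||prox|| = 11.8861
Total = 13.7486


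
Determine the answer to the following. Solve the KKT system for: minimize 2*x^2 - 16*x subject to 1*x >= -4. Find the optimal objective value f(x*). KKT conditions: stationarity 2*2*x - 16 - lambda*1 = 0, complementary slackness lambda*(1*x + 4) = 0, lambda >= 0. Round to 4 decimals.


Step 1: Try lambda = 0 (constraint inactive).
Stationarity: 2*2*x - 16 = 0
x* = 16/(2*2) = 4.0
Check constraint: 1*4.0 = 4.0 >= -4 -- satisfied.
Step 2: Compute optimal value.
f(x*) = 2*4.0^2 - 16*4.0 = -32.0


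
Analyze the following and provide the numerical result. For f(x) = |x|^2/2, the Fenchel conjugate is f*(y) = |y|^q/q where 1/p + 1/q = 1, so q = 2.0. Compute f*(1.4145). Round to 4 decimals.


The conjugate exponent q satisfies 1/p + 1/q = 1.
p = 2, so q = 2/(2 - 1) = 2.0
|y|^q = 1.4145^2.0 = 2.0008
f*(1.4145) = 2.0008 / 2.0 = 1.0004


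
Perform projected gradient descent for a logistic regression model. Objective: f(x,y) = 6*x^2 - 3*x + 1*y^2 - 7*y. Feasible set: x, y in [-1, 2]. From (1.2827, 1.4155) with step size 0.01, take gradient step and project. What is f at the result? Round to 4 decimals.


Step 1: Compute gradient at (1.2827, 1.4155).
grad_x = 2*6*1.2827 - 3 = 12.3924
grad_y = 2*1*1.4155 - 7 = -4.169
Step 2: Gradient step.
x_raw = 1.2827 - 0.01*12.3924 = 1.1588
y_raw = 1.4155 - 0.01*-4.169 = 1.4572
Step 3: Project onto [-1, 2].
x_proj = clip(1.1588) = 1.1588
y_proj = clip(1.4572) = 1.4572
Step 4: Evaluate f.
f(1.1588, 1.4572) = -3.4967


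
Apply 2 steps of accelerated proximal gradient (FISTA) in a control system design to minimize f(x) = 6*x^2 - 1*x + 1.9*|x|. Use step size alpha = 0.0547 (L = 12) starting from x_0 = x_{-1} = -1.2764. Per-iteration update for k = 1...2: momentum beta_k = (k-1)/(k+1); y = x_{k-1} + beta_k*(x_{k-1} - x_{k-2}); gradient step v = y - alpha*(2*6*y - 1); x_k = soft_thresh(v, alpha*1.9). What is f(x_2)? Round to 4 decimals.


FISTA on f(x) = 6*x^2 - 1*x + 1.9*|x|
L = 12, alpha = 0.0547
Iteration 1: beta = 0.0, y = -1.2764 + 0.0*(-1.2764 + 1.2764) = -1.2764
  grad(y) = -16.3168, v = y - alpha*grad = -0.3839
  prox(v) = soft_thresh(-0.3839, 0.1039) = -0.2799
Iteration 2: beta = 0.3333, y = -0.2799 + 0.3333*(-0.2799 + 1.2764) = 0.0522
  grad(y) = -0.3735, v = y - alpha*grad = 0.0726
  prox(v) = soft_thresh(0.0726, 0.1039) = 0.0
f(x_2) = 6*0.0^2 - 1*0.0 + 1.9*|0.0| = 0.0


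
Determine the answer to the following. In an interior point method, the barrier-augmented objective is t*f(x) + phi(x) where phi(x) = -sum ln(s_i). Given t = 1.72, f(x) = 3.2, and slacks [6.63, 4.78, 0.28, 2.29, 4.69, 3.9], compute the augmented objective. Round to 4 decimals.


Step 1: Compute log-barrier.
ln values: [1.8916, 1.5644, -1.273, 0.8286, 1.5454, 1.361]
phi = -(1.8916 + 1.5644 - 1.273 + 0.8286 + 1.5454 + 1.361) = -5.918
Step 2: Compute augmented objective.
t*f(x) = 1.72*3.2 = 5.504
Total = 5.504 - 5.918 = -0.414


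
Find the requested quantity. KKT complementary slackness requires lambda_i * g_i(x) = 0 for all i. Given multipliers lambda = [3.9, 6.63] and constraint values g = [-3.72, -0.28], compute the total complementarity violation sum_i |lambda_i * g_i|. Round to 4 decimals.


KKT complementary slackness check:
lambda_1 * g_1 = 3.9 * -3.72 = -14.508
lambda_2 * g_2 = 6.63 * -0.28 = -1.8564
Total violation = 14.508 + 1.8564 = 16.3644


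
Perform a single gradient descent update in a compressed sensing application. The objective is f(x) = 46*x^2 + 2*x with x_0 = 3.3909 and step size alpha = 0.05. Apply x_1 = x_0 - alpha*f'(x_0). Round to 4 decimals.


We compute the gradient at x_0 and apply the update.
f'(x) = 92*x + 2
f'(3.3909) = 92*3.3909 + 2 = 313.9628
x_1 = 3.3909 - 0.05*313.9628 = -12.3072


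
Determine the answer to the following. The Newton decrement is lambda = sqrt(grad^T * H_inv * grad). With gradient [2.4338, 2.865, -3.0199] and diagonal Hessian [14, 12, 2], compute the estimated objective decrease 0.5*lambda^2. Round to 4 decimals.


Step 1: H is diagonal, so H^(-1) * g = [0.1738, 0.2388, -1.51].
Step 2: g^T H^(-1) g = sum_i g_i^2 / H_ii
  = (2.4338)^2/14 + (2.865)^2/12 + (-3.0199)^2/2
  = 0.4231 + 0.684 + 4.5599 = 5.667
Step 3: Objective decrease = 0.5 * g^T H^(-1) g = 2.8335


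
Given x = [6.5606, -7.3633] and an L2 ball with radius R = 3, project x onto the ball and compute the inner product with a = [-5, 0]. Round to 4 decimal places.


Step 1: Compute ||x|| (intermediates to 6 decimals).
||x|| = sqrt(6.5606^2 + (-7.3633)^2) = 9.862031
Step 2: Project.
Since ||x|| > R, scale = R/||x|| = 3/9.862031 = 0.304197, proj(x) = scale * x
proj(x) = [1.995715, -2.239894]
Step 3: Dot product.
a^T * proj(x) = -5*1.995715 + 0*(-2.239894) = -9.9786


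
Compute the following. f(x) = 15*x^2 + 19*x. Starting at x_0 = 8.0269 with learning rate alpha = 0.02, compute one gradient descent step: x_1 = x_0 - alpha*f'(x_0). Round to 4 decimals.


We compute the gradient at x_0 and apply the update.
f'(x) = 30*x + 19
f'(8.0269) = 30*8.0269 + 19 = 259.807
x_1 = 8.0269 - 0.02*259.807 = 2.8308


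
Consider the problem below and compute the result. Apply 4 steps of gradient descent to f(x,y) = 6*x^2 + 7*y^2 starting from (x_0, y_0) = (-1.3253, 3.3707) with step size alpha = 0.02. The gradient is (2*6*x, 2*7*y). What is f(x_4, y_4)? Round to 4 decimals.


Gradient descent on f(x,y) = 6*x^2 + 7*y^2.
Starting point: (-1.3253, 3.3707), alpha = 0.02
Step 1: grad_x = 2*6*-1.3253 = -15.9036, grad_y = 2*7*3.3707 = 47.1898
  x_1 = -1.3253 - 0.02*-15.9036 = -1.0072
  y_1 = 3.3707 - 0.02*47.1898 = 2.4269
Step 2: grad_x = 2*6*-1.0072 = -12.0867, grad_y = 2*7*2.4269 = 33.9767
  x_2 = -1.0072 - 0.02*-12.0867 = -0.7655
  y_2 = 2.4269 - 0.02*33.9767 = 1.7474
Step 3: grad_x = 2*6*-0.7655 = -9.1859, grad_y = 2*7*1.7474 = 24.4632
  x_3 = -0.7655 - 0.02*-9.1859 = -0.5818
  y_3 = 1.7474 - 0.02*24.4632 = 1.2581
Step 4: grad_x = 2*6*-0.5818 = -6.9813, grad_y = 2*7*1.2581 = 17.6135
  x_4 = -0.5818 - 0.02*-6.9813 = -0.4421
  y_4 = 1.2581 - 0.02*17.6135 = 0.9058
f(-0.4421, 0.9058) = 6*(-0.4421)^2 + 7*0.9058^2 = 6.9168


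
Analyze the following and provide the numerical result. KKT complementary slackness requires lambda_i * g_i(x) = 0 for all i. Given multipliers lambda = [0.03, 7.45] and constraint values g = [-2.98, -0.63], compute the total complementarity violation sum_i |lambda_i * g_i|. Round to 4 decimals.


KKT complementary slackness check:
lambda_1 * g_1 = 0.03 * -2.98 = -0.0894
lambda_2 * g_2 = 7.45 * -0.63 = -4.6935
Total violation = 0.0894 + 4.6935 = 4.7829


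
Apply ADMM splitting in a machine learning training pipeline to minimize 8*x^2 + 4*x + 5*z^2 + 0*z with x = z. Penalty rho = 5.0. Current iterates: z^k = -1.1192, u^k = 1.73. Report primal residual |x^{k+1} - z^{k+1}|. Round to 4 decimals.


ADMM iteration with rho = 5.0, z^k = -1.1192, u^k = 1.73
Step 1: x-update.
Minimize 8*x^2 + 4*x + (5.0/2)*(x + 1.1192 + 1.73)^2
FOC: (2*8 + 5.0)*x = -4 + 5.0*(-1.1192 - 1.73)
x^{k+1} = -0.8689
Step 2: z-update.
Minimize 5*z^2 + 0*z + (5.0/2)*(-0.8689 - z + 1.73)^2
FOC: (2*5 + 5.0)*z = 0 + 5.0*(-0.8689 + 1.73)
z^{k+1} = 0.287
Step 3: u-update.
u^{k+1} = 1.73 - 0.8689 - 0.287 = 0.5741
Step 4: Primal residual = |-0.8689 - 0.287| = 1.1559


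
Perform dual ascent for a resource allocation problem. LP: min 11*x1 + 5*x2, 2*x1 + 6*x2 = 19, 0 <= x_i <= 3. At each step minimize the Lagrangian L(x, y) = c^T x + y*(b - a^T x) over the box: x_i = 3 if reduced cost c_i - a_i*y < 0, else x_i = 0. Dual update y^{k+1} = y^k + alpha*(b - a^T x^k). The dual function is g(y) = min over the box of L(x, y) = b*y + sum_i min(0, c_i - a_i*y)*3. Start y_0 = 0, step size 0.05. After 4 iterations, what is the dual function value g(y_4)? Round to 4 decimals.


Dual ascent for LP: min 11*x1 + 5*x2, 2*x1 + 6*x2 = 19, 0 <= x_i <= 3
Step 1: y^k = 0.0, reduced costs: (11.0, 5.0)
  x^k = (0.0, 0.0), subgradient = b - a^T x = 19.0
  y^{k+1} = 0.0 + 0.05*19.0 = 0.95
Step 2: y^k = 0.95, reduced costs: (9.1, -0.7)
  x^k = (0.0, 3.0), subgradient = b - a^T x = 1.0
  y^{k+1} = 0.95 + 0.05*1.0 = 1.0
Step 3: y^k = 1.0, reduced costs: (9.0, -1.0)
  x^k = (0.0, 3.0), subgradient = b - a^T x = 1.0
  y^{k+1} = 1.0 + 0.05*1.0 = 1.05
Step 4: y^k = 1.05, reduced costs: (8.9, -1.3)
  x^k = (0.0, 3.0), subgradient = b - a^T x = 1.0
  y^{k+1} = 1.05 + 0.05*1.0 = 1.1
Dual objective at y_4 = 1.1: reduced costs (8.8, -1.6), box minimizer x = (0.0, 3.0)
g(y_4) = b*y + (c1 - a1*y)*x1 + (c2 - a2*y)*x2 = 19*1.1 + 8.8*0.0 + (-1.6)*3.0 = 20.9 + 0.0 - 4.8 = 16.1


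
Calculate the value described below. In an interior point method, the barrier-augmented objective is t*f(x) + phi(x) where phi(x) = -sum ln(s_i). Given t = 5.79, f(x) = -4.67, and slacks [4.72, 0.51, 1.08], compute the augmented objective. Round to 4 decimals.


Step 1: Compute log-barrier.
ln values: [1.5518, -0.6733, 0.077]
phi = -(1.5518 - 0.6733 + 0.077) = -0.9554
Step 2: Compute augmented objective.
t*f(x) = 5.79*-4.67 = -27.0393
Total = -27.0393 - 0.9554 = -27.9947


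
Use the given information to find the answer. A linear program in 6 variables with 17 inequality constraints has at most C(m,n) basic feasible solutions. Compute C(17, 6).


Each vertex corresponds to some choice of n active constraints out of m, so the number of vertices is at most C(m, n) = m! / (n!(m-n)!).
m = 17, n = 6
Numerator: 17 * 16 * 15 * 14 * 13 * 12
Denominator: 6! = 720
C(17, 6) = 12376
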